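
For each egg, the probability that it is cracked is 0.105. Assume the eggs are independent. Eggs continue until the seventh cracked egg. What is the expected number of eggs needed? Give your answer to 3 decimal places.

66.667

Y = total eggs until the seventh success; negative binomial with r=7, p=0.105.
E[Y] = r / p = 7 / 0.105 = 66.66667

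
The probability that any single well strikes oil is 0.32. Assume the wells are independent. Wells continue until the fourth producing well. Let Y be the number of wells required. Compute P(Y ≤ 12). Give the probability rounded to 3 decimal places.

0.568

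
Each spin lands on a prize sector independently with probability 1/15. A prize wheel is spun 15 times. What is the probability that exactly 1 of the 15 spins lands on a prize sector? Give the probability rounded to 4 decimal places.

X ~ Binomial(n=15, p=0.066667).
P(X=1) = C(15,1) · p^1 · (1−p)^14
= 15 · 0.066667 · 0.38064 = 0.380640

0.3806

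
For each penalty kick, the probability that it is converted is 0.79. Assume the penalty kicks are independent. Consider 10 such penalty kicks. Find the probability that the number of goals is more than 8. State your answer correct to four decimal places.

0.3464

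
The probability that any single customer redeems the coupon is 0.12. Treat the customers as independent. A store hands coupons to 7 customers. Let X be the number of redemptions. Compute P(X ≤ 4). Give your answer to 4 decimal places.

0.9996

X ~ Binomial(7, 0.12); P(X ≤ 4) = Σ C(7,k) p^k (1−p)^(7−k) over k:
  k=0: C(7,0)·0.12^0·0.88^7 = 0.408676
  k=1: C(7,1)·0.12^1·0.88^6 = 0.390099
  k=2: C(7,2)·0.12^2·0.88^5 = 0.159586
  k=3: C(7,3)·0.12^3·0.88^4 = 0.036270
  k=4: C(7,4)·0.12^4·0.88^3 = 0.004946
Total = 0.999577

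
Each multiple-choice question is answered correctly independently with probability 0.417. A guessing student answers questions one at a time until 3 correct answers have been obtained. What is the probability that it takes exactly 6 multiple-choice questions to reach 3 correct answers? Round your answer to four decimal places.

0.1437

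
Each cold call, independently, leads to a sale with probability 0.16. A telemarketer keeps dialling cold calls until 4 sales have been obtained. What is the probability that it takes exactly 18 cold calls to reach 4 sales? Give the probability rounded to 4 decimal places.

Y = trial on which the fourth success occurs; negative binomial, r=4, p=0.16.
P(Y=18) = C(17,3) · p^4 · (1−p)^14
= 680 · 0.00065536 · 0.087078 = 0.038806

0.0388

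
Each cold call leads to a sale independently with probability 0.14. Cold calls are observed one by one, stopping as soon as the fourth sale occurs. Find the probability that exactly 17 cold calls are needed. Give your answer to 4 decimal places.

Y = trial on which the fourth success occurs; negative binomial, r=4, p=0.14.
P(Y=17) = C(16,3) · p^4 · (1−p)^13
= 560 · 0.00038416 · 0.14076 = 0.030282

0.0303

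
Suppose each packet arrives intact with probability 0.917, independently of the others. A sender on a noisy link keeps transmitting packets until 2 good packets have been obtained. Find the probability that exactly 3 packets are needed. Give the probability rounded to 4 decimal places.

0.1396

Y = trial on which the second success occurs; negative binomial, r=2, p=0.917.
P(Y=3) = C(2,1) · p^2 · (1−p)^1
= 2 · 0.84089 · 0.083 = 0.139588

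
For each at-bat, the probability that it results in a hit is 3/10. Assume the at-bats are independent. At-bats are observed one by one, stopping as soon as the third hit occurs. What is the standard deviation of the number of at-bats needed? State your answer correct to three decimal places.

4.830

Y = total at-bats until the third success; negative binomial with r=3, p=0.30.
SD(Y) = √[r(1−p)/p²] = √(23.33333) = 4.83046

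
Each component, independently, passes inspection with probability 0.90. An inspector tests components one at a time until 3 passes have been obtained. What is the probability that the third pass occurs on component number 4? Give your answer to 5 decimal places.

Y = trial on which the third success occurs; negative binomial, r=3, p=0.90.
P(Y=4) = C(3,2) · p^3 · (1−p)^1
= 3 · 0.729 · 0.1 = 0.2187000

0.21870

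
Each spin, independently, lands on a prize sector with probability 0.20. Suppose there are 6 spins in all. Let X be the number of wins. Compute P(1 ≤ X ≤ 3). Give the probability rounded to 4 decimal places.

X ~ Binomial(6, 0.20); P(1 ≤ X ≤ 3) = Σ C(6,k) p^k (1−p)^(6−k) over k:
  k=1: C(6,1)·0.20^1·0.80^5 = 0.393216
  k=2: C(6,2)·0.20^2·0.80^4 = 0.245760
  k=3: C(6,3)·0.20^3·0.80^3 = 0.081920
Total = 0.720896

0.7209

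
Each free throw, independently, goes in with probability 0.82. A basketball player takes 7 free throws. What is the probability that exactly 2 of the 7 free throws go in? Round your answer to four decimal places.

X ~ Binomial(n=7, p=0.82).
P(X=2) = C(7,2) · p^2 · (1−p)^5
= 21 · 0.6724 · 0.00018896 = 0.002668

0.0027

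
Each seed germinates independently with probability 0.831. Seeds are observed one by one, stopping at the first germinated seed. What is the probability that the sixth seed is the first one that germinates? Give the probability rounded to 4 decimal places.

0.0001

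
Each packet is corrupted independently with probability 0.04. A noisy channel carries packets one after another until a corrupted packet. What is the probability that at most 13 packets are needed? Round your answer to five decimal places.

Y = number of packets to the first success; geometric, p = 0.04.
P(Y ≤ 13) = 1 − (1−p)^13 = 1 − 0.5882014 = 0.4117986

0.41180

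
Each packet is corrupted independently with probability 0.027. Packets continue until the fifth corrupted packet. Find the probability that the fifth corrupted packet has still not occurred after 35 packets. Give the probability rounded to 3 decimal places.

0.998

Needing more than 35 packets ⇔ fewer than 5 successes in the first 35. With X ~ Binomial(35, 0.027), P(Y > 35) = P(X ≤ 4).
  k=0: C(35,0)·0.027^0·0.973^35 = 0.38366
  k=1: C(35,1)·0.027^1·0.973^34 = 0.37262
  k=2: C(35,2)·0.027^2·0.973^33 = 0.17578
  k=3: C(35,3)·0.027^3·0.973^32 = 0.05366
  k=4: C(35,4)·0.027^4·0.973^31 = 0.01191
P(X ≤ 4) = 0.99763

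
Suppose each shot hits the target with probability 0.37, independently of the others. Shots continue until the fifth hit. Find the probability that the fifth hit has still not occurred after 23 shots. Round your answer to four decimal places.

0.0367

Needing more than 23 shots ⇔ fewer than 5 successes in the first 23. With X ~ Binomial(23, 0.37), P(Y > 23) = P(X ≤ 4).
  k=0: C(23,0)·0.37^0·0.63^23 = 0.000024
  k=1: C(23,1)·0.37^1·0.63^22 = 0.000328
  k=2: C(23,2)·0.37^2·0.63^21 = 0.002117
  k=3: C(23,3)·0.37^3·0.63^20 = 0.008702
  k=4: C(23,4)·0.37^4·0.63^19 = 0.025554
P(X ≤ 4) = 0.036725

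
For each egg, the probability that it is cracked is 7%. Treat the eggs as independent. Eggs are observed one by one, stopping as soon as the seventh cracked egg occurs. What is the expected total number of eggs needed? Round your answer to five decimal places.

Y = total eggs until the seventh success; negative binomial with r=7, p=0.07.
E[Y] = r / p = 7 / 0.07 = 100.0000000

100.00000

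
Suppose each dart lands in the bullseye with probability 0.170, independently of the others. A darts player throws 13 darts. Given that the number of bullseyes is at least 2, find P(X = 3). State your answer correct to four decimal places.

X ~ Binomial(13, 0.17). Want P(X=3 | X≥2) = P(X=3) / P(X≥2).
P(X=3) = C(13,3)·0.17^3·0.83^10 = 0.218019
P(X≥2) = 1 − 0.088719 − 0.236227 = 0.675054
Ratio = 0.218019 / 0.675054 = 0.322965

0.3230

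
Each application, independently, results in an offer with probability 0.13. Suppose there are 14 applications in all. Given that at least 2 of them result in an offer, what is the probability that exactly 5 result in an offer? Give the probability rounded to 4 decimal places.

X ~ Binomial(14, 0.13). Want P(X=5 | X≥2) = P(X=5) / P(X≥2).
P(X=5) = C(14,5)·0.13^5·0.87^9 = 0.021225
P(X≥2) = 1 − 0.142321 − 0.297729 = 0.559949
Ratio = 0.021225 / 0.559949 = 0.037906

0.0379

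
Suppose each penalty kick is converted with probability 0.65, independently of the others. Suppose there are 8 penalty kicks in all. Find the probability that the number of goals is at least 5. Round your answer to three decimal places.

X ~ Binomial(8, 0.65); P(X ≥ 5) = Σ C(8,k) p^k (1−p)^(8−k) over k:
  k=5: C(8,5)·0.65^5·0.35^3 = 0.27859
  k=6: C(8,6)·0.65^6·0.35^2 = 0.25869
  k=7: C(8,7)·0.65^7·0.35^1 = 0.13726
  k=8: C(8,8)·0.65^8·0.35^0 = 0.03186
Total = 0.70640

0.706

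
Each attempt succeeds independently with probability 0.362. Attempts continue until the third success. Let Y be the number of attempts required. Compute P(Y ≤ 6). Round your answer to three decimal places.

Finishing within 6 attempts ⇔ at least 3 successes in the first 6. With X ~ Binomial(6, 0.362), P(Y ≤ 6) = 1 − P(X ≤ 2).
  k=0: C(6,0)·0.362^0·0.638^6 = 0.06744
  k=1: C(6,1)·0.362^1·0.638^5 = 0.22960
  k=2: C(6,2)·0.362^2·0.638^4 = 0.32568
1 − 0.62272 = 0.37728

0.377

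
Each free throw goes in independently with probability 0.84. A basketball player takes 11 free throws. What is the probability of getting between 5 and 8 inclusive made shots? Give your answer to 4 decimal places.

0.2516

X ~ Binomial(11, 0.84); P(5 ≤ X ≤ 8) = Σ C(11,k) p^k (1−p)^(11−k) over k:
  k=5: C(11,5)·0.84^5·0.16^6 = 0.003242
  k=6: C(11,6)·0.84^6·0.16^5 = 0.017018
  k=7: C(11,7)·0.84^7·0.16^4 = 0.063819
  k=8: C(11,8)·0.84^8·0.16^3 = 0.167524
Total = 0.251603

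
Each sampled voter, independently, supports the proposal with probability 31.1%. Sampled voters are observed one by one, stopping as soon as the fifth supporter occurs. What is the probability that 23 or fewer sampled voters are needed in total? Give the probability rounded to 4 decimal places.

Finishing within 23 sampled voters ⇔ at least 5 successes in the first 23. With X ~ Binomial(23, 0.311), P(Y ≤ 23) = 1 − P(X ≤ 4).
  k=0: C(23,0)·0.311^0·0.689^23 = 0.000190
  k=1: C(23,1)·0.311^1·0.689^22 = 0.001974
  k=2: C(23,2)·0.311^2·0.689^21 = 0.009800
  k=3: C(23,3)·0.311^3·0.689^20 = 0.030966
  k=4: C(23,4)·0.311^4·0.689^19 = 0.069887
1 − 0.112817 = 0.887183

0.8872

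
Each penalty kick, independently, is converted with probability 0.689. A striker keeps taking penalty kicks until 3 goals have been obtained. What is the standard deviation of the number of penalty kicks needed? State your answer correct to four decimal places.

1.4019

Y = total penalty kicks until the third success; negative binomial with r=3, p=0.689.
SD(Y) = √[r(1−p)/p²] = √(1.965365) = 1.401915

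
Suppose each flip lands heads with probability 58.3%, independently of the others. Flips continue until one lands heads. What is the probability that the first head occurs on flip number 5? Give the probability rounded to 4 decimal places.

0.0176

Geometric (trials to first success), p = 0.583.
P(Y = 5) = (1−p)^4 · p = 0.030237 · 0.583 = 0.017628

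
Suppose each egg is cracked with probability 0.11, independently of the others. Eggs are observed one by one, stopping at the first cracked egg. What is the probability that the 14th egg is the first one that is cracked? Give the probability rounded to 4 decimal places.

0.0242

Geometric (trials to first success), p = 0.11.
P(Y = 14) = (1−p)^13 · p = 0.21982 · 0.11 = 0.024180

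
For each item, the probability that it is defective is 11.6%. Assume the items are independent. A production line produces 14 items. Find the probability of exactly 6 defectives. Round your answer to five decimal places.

X ~ Binomial(n=14, p=0.116).
P(X=6) = C(14,6) · p^6 · (1−p)^8
= 3003 · 2.4364e-06 · 0.37292 = 0.0027285

0.00273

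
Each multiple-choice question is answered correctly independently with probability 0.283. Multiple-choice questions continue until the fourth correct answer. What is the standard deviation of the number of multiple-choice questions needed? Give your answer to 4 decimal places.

5.9842

Y = total multiple-choice questions until the fourth success; negative binomial with r=4, p=0.283.
SD(Y) = √[r(1−p)/p²] = √(35.810161) = 5.984159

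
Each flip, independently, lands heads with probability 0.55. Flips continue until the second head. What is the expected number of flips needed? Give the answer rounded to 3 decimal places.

3.636

Y = total flips until the second success; negative binomial with r=2, p=0.55.
E[Y] = r / p = 2 / 0.55 = 3.63636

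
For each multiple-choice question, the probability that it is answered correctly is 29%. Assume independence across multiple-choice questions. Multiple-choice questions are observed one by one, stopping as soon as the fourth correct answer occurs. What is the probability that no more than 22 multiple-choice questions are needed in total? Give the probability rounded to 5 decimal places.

0.91802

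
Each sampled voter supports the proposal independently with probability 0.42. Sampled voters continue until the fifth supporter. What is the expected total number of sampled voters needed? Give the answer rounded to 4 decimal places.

Y = total sampled voters until the fifth success; negative binomial with r=5, p=0.42.
E[Y] = r / p = 5 / 0.42 = 11.904762

11.9048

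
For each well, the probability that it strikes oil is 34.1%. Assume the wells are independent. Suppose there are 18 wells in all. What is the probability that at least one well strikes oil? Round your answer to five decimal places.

0.99945

P(at least one) = 1 − P(none) = 1 − (1 − 0.341)^18
= 1 − 0.0005495 = 0.9994505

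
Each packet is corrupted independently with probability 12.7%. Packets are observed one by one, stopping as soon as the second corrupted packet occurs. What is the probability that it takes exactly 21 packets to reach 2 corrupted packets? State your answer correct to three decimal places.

0.024

Y = trial on which the second success occurs; negative binomial, r=2, p=0.127.
P(Y=21) = C(20,1) · p^2 · (1−p)^19
= 20 · 0.016129 · 0.07573 = 0.02443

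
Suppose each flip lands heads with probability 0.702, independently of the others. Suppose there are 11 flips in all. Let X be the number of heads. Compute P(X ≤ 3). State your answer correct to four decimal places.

0.0041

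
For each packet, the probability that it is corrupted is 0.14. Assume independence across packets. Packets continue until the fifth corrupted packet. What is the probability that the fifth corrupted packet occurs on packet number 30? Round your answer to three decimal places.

0.029

Y = trial on which the fifth success occurs; negative binomial, r=5, p=0.14.
P(Y=30) = C(29,4) · p^5 · (1−p)^25
= 23751 · 5.3782e-05 · 0.023039 = 0.02943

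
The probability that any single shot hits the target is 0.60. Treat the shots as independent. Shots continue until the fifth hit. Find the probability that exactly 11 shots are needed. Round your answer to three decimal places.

0.067

Y = trial on which the fifth success occurs; negative binomial, r=5, p=0.60.
P(Y=11) = C(10,4) · p^5 · (1−p)^6
= 210 · 0.07776 · 0.004096 = 0.06689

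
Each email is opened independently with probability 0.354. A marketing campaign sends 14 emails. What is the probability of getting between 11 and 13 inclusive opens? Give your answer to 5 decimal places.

0.00123

X ~ Binomial(14, 0.354); P(11 ≤ X ≤ 13) = Σ C(14,k) p^k (1−p)^(14−k) over k:
  k=11: C(14,11)·0.354^11·0.646^3 = 0.0010736
  k=12: C(14,12)·0.354^12·0.646^2 = 0.0001471
  k=13: C(14,13)·0.354^13·0.646^1 = 0.0000124
Total = 0.0012331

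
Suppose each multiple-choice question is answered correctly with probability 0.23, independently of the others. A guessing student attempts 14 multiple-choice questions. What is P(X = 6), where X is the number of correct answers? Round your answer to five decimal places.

0.05493

X ~ Binomial(n=14, p=0.23).
P(X=6) = C(14,6) · p^6 · (1−p)^8
= 3003 · 0.00014804 · 0.12357 = 0.0549349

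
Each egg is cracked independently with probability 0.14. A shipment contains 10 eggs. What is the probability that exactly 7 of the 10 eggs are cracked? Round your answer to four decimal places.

X ~ Binomial(n=10, p=0.14).
P(X=7) = C(10,7) · p^7 · (1−p)^3
= 120 · 1.0541e-06 · 0.63606 = 0.000080

0.0001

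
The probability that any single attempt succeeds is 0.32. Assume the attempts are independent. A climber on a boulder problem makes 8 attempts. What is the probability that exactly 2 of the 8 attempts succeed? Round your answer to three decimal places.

0.283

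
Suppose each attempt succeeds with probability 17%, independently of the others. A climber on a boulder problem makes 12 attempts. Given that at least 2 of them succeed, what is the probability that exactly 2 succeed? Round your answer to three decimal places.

0.469

X ~ Binomial(12, 0.17). Want P(X=2 | X≥2) = P(X=2) / P(X≥2).
P(X=2) = C(12,2)·0.17^2·0.83^10 = 0.29595
P(X≥2) = 1 − 0.10689 − 0.26272 = 0.63039
Ratio = 0.29595 / 0.63039 = 0.46947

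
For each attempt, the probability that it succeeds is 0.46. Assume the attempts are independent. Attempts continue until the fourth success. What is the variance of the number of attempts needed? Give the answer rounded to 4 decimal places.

10.2079

Y = total attempts until the fourth success; negative binomial with r=4, p=0.46.
Var(Y) = r(1−p)/p² = 4·0.54 / 0.46² = 10.207940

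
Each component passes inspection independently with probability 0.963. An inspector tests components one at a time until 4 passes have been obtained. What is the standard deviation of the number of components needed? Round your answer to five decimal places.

0.39949

Y = total components until the fourth success; negative binomial with r=4, p=0.963.
SD(Y) = √[r(1−p)/p²] = √(0.1595913) = 0.3994888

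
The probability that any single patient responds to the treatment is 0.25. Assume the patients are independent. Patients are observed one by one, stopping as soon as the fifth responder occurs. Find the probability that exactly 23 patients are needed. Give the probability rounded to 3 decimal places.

0.040

Y = trial on which the fifth success occurs; negative binomial, r=5, p=0.25.
P(Y=23) = C(22,4) · p^5 · (1−p)^18
= 7315 · 0.00097656 · 0.0056377 = 0.04027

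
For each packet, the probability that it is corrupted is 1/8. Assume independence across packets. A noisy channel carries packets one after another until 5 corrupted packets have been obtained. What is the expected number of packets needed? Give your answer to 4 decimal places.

40.0000

Y = total packets until the fifth success; negative binomial with r=5, p=0.125.
E[Y] = r / p = 5 / 0.125 = 40.000000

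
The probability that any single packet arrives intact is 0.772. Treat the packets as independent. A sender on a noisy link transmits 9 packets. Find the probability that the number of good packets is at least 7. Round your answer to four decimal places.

X ~ Binomial(9, 0.772); P(X ≥ 7) = Σ C(9,k) p^k (1−p)^(9−k) over k:
  k=7: C(9,7)·0.772^7·0.228^2 = 0.305839
  k=8: C(9,8)·0.772^8·0.228^1 = 0.258890
  k=9: C(9,9)·0.772^9·0.228^0 = 0.097399
Total = 0.662129

0.6621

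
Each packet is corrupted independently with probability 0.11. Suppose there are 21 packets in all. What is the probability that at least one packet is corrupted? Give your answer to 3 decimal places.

P(at least one) = 1 − P(none) = 1 − (1 − 0.11)^21
= 1 − 0.08653 = 0.91347

0.913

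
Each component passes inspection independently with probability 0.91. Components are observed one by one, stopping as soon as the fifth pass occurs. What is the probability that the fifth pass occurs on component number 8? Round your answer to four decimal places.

0.0159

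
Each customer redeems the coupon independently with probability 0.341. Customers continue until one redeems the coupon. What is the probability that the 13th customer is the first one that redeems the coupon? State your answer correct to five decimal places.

0.00229

Geometric (trials to first success), p = 0.341.
P(Y = 13) = (1−p)^12 · p = 0.0067085 · 0.341 = 0.0022876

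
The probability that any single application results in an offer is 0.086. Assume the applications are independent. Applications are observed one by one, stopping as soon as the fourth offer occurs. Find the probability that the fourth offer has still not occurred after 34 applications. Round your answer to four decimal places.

Needing more than 34 applications ⇔ fewer than 4 successes in the first 34. With X ~ Binomial(34, 0.086), P(Y > 34) = P(X ≤ 3).
  k=0: C(34,0)·0.086^0·0.914^34 = 0.047008
  k=1: C(34,1)·0.086^1·0.914^33 = 0.150384
  k=2: C(34,2)·0.086^2·0.914^32 = 0.233474
  k=3: C(34,3)·0.086^3·0.914^31 = 0.234325
P(X ≤ 3) = 0.665191

0.6652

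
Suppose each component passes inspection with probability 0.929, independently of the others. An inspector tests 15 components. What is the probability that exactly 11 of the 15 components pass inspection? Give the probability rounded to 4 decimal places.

0.0154

X ~ Binomial(n=15, p=0.929).
P(X=11) = C(15,11) · p^11 · (1−p)^4
= 1365 · 0.44481 · 2.5412e-05 = 0.015429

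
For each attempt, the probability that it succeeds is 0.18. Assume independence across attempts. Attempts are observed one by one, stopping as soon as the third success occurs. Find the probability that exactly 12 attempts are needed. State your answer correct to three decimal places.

0.054

Y = trial on which the third success occurs; negative binomial, r=3, p=0.18.
P(Y=12) = C(11,2) · p^3 · (1−p)^9
= 55 · 0.005832 · 0.16762 = 0.05377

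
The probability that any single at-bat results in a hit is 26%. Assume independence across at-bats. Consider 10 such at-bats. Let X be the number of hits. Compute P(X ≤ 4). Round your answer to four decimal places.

0.9096

X ~ Binomial(10, 0.26); P(X ≤ 4) = Σ C(10,k) p^k (1−p)^(10−k) over k:
  k=0: C(10,0)·0.26^0·0.74^10 = 0.049240
  k=1: C(10,1)·0.26^1·0.74^9 = 0.173005
  k=2: C(10,2)·0.26^2·0.74^8 = 0.273535
  k=3: C(10,3)·0.26^3·0.74^7 = 0.256285
  k=4: C(10,4)·0.26^4·0.74^6 = 0.157581
Total = 0.909646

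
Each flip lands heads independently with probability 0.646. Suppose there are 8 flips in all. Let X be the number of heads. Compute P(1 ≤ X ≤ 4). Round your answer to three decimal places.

0.302

X ~ Binomial(8, 0.646); P(1 ≤ X ≤ 4) = Σ C(8,k) p^k (1−p)^(8−k) over k:
  k=1: C(8,1)·0.646^1·0.354^7 = 0.00360
  k=2: C(8,2)·0.646^2·0.354^6 = 0.02300
  k=3: C(8,3)·0.646^3·0.354^5 = 0.08393
  k=4: C(8,4)·0.646^4·0.354^4 = 0.19144
Total = 0.30197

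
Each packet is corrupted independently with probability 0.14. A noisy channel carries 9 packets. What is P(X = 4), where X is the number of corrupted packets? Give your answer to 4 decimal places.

X ~ Binomial(n=9, p=0.14).
P(X=4) = C(9,4) · p^4 · (1−p)^5
= 126 · 0.00038416 · 0.47043 = 0.022771

0.0228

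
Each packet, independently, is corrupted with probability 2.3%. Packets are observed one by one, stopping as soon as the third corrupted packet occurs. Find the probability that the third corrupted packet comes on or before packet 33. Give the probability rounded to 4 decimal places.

Finishing within 33 packets ⇔ at least 3 successes in the first 33. With X ~ Binomial(33, 0.023), P(Y ≤ 33) = 1 − P(X ≤ 2).
  k=0: C(33,0)·0.023^0·0.977^33 = 0.464003
  k=1: C(33,1)·0.023^1·0.977^32 = 0.360469
  k=2: C(33,2)·0.023^2·0.977^31 = 0.135775
1 − 0.960247 = 0.039753

0.0398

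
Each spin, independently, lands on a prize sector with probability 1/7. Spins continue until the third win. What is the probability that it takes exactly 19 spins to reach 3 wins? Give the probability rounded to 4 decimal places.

Y = trial on which the third success occurs; negative binomial, r=3, p=0.142857.
P(Y=19) = C(18,2) · p^3 · (1−p)^16
= 153 · 0.0029155 · 0.084889 = 0.037866

0.0379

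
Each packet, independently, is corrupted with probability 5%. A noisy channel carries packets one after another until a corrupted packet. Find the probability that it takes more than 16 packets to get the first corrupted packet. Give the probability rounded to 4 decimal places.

Y = number of packets to the first success; geometric, p = 0.05.
P(Y > 16) = P(first 16 all fail) = (1−p)^16 = 0.440127

0.4401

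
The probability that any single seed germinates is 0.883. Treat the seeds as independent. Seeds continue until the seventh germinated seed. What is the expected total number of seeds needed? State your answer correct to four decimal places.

Y = total seeds until the seventh success; negative binomial with r=7, p=0.883.
E[Y] = r / p = 7 / 0.883 = 7.927520

7.9275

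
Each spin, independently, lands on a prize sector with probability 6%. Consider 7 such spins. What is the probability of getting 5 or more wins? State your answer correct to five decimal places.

0.00001

X ~ Binomial(7, 0.06); P(X ≥ 5) = Σ C(7,k) p^k (1−p)^(7−k) over k:
  k=5: C(7,5)·0.06^5·0.94^2 = 0.0000144
  k=6: C(7,6)·0.06^6·0.94^1 = 0.0000003
  k=7: C(7,7)·0.06^7·0.94^0 = 0.0000000
Total = 0.0000147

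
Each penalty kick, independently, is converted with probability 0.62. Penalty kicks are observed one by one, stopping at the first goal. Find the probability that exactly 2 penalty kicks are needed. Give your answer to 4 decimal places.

Geometric (trials to first success), p = 0.62.
P(Y = 2) = (1−p)^1 · p = 0.38 · 0.62 = 0.235600

0.2356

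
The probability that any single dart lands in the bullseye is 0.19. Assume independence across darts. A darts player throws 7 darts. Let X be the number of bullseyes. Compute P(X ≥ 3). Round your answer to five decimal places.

0.13127

X ~ Binomial(7, 0.19); P(X ≥ 3) = Σ C(7,k) p^k (1−p)^(7−k) over k:
  k=3: C(7,3)·0.19^3·0.81^4 = 0.1033401
  k=4: C(7,4)·0.19^4·0.81^3 = 0.0242403
  k=5: C(7,5)·0.19^5·0.81^2 = 0.0034116
  k=6: C(7,6)·0.19^6·0.81^1 = 0.0002668
  k=7: C(7,7)·0.19^7·0.81^0 = 0.0000089
Total = 0.1312677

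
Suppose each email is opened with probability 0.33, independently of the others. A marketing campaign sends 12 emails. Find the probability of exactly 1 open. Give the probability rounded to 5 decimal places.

X ~ Binomial(n=12, p=0.33).
P(X=1) = C(12,1) · p^1 · (1−p)^11
= 12 · 0.33 · 0.012213 = 0.0483635

0.04836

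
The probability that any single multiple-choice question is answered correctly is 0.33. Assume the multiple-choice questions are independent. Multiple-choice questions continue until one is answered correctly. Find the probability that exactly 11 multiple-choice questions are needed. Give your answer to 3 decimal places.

Geometric (trials to first success), p = 0.33.
P(Y = 11) = (1−p)^10 · p = 0.018228 · 0.33 = 0.00602

0.006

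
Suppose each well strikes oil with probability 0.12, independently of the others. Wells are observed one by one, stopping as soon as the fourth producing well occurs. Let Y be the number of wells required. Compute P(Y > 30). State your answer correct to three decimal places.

Needing more than 30 wells ⇔ fewer than 4 successes in the first 30. With X ~ Binomial(30, 0.12), P(Y > 30) = P(X ≤ 3).
  k=0: C(30,0)·0.12^0·0.88^30 = 0.02160
  k=1: C(30,1)·0.12^1·0.88^29 = 0.08837
  k=2: C(30,2)·0.12^2·0.88^28 = 0.17473
  k=3: C(30,3)·0.12^3·0.88^27 = 0.22238
P(X ≤ 3) = 0.50708

0.507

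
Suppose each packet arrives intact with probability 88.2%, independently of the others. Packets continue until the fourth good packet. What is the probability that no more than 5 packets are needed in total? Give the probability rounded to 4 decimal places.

0.8908

Finishing within 5 packets ⇔ at least 4 successes in the first 5. With X ~ Binomial(5, 0.882), P(Y ≤ 5) = 1 − P(X ≤ 3).
  k=0: C(5,0)·0.882^0·0.118^5 = 0.000023
  k=1: C(5,1)·0.882^1·0.118^4 = 0.000855
  k=2: C(5,2)·0.882^2·0.118^3 = 0.012782
  k=3: C(5,3)·0.882^3·0.118^2 = 0.095537
1 − 0.109196 = 0.890804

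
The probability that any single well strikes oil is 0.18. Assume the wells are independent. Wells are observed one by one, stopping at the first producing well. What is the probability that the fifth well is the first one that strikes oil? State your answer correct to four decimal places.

Geometric (trials to first success), p = 0.18.
P(Y = 5) = (1−p)^4 · p = 0.45212 · 0.18 = 0.081382

0.0814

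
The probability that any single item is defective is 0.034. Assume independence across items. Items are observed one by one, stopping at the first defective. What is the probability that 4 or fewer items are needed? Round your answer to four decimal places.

0.1292

Y = number of items to the first success; geometric, p = 0.034.
P(Y ≤ 4) = 1 − (1−p)^4 = 1 − 0.870780 = 0.129220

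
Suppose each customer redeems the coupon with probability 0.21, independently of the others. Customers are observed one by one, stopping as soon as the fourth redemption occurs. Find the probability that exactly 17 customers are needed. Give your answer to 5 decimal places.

Y = trial on which the fourth success occurs; negative binomial, r=4, p=0.21.
P(Y=17) = C(16,3) · p^4 · (1−p)^13
= 560 · 0.0019448 · 0.046682 = 0.0508414

0.05084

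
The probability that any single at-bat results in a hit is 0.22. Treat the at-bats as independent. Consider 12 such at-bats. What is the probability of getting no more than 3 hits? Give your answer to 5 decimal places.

0.73899

X ~ Binomial(12, 0.22); P(X ≤ 3) = Σ C(12,k) p^k (1−p)^(12−k) over k:
  k=0: C(12,0)·0.22^0·0.78^12 = 0.0507149
  k=1: C(12,1)·0.22^1·0.78^11 = 0.1716503
  k=2: C(12,2)·0.22^2·0.78^10 = 0.2662780
  k=3: C(12,3)·0.22^3·0.78^9 = 0.2503469
Total = 0.7389900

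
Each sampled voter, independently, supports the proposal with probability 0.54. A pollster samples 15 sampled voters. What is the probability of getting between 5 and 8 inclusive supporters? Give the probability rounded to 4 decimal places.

0.5484

X ~ Binomial(15, 0.54); P(5 ≤ X ≤ 8) = Σ C(15,k) p^k (1−p)^(15−k) over k:
  k=5: C(15,5)·0.54^5·0.46^10 = 0.058493
  k=6: C(15,6)·0.54^6·0.46^9 = 0.114442
  k=7: C(15,7)·0.54^7·0.46^8 = 0.172730
  k=8: C(15,8)·0.54^8·0.46^7 = 0.202770
Total = 0.548435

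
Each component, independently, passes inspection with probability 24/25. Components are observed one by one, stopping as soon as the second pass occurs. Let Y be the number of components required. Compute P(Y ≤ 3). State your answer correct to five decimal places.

0.99533

Finishing within 3 components ⇔ at least 2 successes in the first 3. With X ~ Binomial(3, 0.96), P(Y ≤ 3) = 1 − P(X ≤ 1).
  k=0: C(3,0)·0.96^0·0.04^3 = 0.0000640
  k=1: C(3,1)·0.96^1·0.04^2 = 0.0046080
1 − 0.0046720 = 0.9953280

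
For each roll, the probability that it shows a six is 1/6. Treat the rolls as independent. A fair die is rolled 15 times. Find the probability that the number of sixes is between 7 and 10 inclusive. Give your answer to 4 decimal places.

0.0066

X ~ Binomial(15, 0.166667); P(7 ≤ X ≤ 10) = Σ C(15,k) p^k (1−p)^(15−k) over k:
  k=7: C(15,7)·0.166667^7·0.833333^8 = 0.005346
  k=8: C(15,8)·0.166667^8·0.833333^7 = 0.001069
  k=9: C(15,9)·0.166667^9·0.833333^6 = 0.000166
  k=10: C(15,10)·0.166667^10·0.833333^5 = 0.000020
Total = 0.006602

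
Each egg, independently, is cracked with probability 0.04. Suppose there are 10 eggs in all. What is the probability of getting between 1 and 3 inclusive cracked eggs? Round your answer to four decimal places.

0.3347

X ~ Binomial(10, 0.04); P(1 ≤ X ≤ 3) = Σ C(10,k) p^k (1−p)^(10−k) over k:
  k=1: C(10,1)·0.04^1·0.96^9 = 0.277014
  k=2: C(10,2)·0.04^2·0.96^8 = 0.051940
  k=3: C(10,3)·0.04^3·0.96^7 = 0.005771
Total = 0.334725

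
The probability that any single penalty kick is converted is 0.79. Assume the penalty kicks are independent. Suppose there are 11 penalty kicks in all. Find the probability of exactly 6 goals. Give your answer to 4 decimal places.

0.0459

X ~ Binomial(n=11, p=0.79).
P(X=6) = C(11,6) · p^6 · (1−p)^5
= 462 · 0.24309 · 0.00040841 = 0.045867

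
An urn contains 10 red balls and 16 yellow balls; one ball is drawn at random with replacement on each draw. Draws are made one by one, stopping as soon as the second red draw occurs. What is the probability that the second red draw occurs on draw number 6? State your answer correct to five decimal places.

0.10607

Y = trial on which the second success occurs; negative binomial, r=2, p=0.384615.
P(Y=6) = C(5,1) · p^2 · (1−p)^4
= 5 · 0.14793 · 0.14341 = 0.1060742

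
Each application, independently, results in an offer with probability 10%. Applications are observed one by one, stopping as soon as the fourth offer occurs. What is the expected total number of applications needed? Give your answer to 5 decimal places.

40.00000

Y = total applications until the fourth success; negative binomial with r=4, p=0.10.
E[Y] = r / p = 4 / 0.10 = 40.0000000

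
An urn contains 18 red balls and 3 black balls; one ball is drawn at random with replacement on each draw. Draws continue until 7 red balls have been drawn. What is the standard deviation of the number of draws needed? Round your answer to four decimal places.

Y = total draws until the seventh success; negative binomial with r=7, p=0.857143.
SD(Y) = √[r(1−p)/p²] = √(1.361111) = 1.166667

1.1667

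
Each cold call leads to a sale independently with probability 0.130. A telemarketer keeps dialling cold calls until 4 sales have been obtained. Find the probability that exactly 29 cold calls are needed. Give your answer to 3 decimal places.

0.029

Y = trial on which the fourth success occurs; negative binomial, r=4, p=0.13.
P(Y=29) = C(28,3) · p^4 · (1−p)^25
= 3276 · 0.00028561 · 0.03076 = 0.02878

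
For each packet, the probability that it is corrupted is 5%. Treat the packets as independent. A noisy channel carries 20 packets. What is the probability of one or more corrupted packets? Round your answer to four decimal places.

P(at least one) = 1 − P(none) = 1 − (1 − 0.05)^20
= 1 − 0.358486 = 0.641514

0.6415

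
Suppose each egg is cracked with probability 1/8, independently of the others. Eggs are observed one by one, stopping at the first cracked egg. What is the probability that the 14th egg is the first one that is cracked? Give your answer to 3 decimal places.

0.022

Geometric (trials to first success), p = 0.125.
P(Y = 14) = (1−p)^13 · p = 0.17624 · 0.125 = 0.02203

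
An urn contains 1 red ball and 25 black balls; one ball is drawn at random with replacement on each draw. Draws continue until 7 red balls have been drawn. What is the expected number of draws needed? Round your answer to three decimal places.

Y = total draws until the seventh success; negative binomial with r=7, p=0.038462.
E[Y] = r / p = 7 / 0.038462 = 182.00000

182.000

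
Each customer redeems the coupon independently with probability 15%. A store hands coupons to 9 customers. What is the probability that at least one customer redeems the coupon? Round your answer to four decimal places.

P(at least one) = 1 − P(none) = 1 − (1 − 0.15)^9
= 1 − 0.231617 = 0.768383

0.7684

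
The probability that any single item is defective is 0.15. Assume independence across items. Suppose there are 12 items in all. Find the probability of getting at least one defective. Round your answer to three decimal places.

0.858

P(at least one) = 1 − P(none) = 1 − (1 − 0.15)^12
= 1 − 0.14224 = 0.85776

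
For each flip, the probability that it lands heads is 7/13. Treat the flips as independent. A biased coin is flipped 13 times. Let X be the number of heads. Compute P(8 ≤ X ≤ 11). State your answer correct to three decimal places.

X ~ Binomial(13, 0.538462); P(8 ≤ X ≤ 11) = Σ C(13,k) p^k (1−p)^(13−k) over k:
  k=8: C(13,8)·0.538462^8·0.461538^5 = 0.19048
  k=9: C(13,9)·0.538462^9·0.461538^4 = 0.12346
  k=10: C(13,10)·0.538462^10·0.461538^3 = 0.05762
  k=11: C(13,11)·0.538462^11·0.461538^2 = 0.01833
Total = 0.38989

0.390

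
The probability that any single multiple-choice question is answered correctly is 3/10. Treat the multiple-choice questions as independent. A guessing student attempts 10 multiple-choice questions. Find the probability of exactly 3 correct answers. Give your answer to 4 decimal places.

0.2668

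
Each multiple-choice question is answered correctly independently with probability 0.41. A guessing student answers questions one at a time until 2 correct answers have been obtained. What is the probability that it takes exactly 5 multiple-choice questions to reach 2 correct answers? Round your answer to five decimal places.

Y = trial on which the second success occurs; negative binomial, r=2, p=0.41.
P(Y=5) = C(4,1) · p^2 · (1−p)^3
= 4 · 0.1681 · 0.20538 = 0.1380968

0.13810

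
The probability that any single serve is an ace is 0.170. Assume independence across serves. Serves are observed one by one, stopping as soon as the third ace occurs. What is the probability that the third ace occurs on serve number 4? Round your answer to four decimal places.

Y = trial on which the third success occurs; negative binomial, r=3, p=0.17.
P(Y=4) = C(3,2) · p^3 · (1−p)^1
= 3 · 0.004913 · 0.83 = 0.012233

0.0122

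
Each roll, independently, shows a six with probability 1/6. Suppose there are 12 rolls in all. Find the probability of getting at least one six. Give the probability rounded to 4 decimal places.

P(at least one) = 1 − P(none) = 1 − (1 − 0.166667)^12
= 1 − 0.112157 = 0.887843

0.8878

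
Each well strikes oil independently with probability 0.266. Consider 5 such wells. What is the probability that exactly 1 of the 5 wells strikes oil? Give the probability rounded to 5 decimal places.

0.38604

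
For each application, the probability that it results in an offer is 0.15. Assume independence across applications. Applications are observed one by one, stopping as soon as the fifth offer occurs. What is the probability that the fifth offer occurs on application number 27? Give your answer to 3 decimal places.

0.032

Y = trial on which the fifth success occurs; negative binomial, r=5, p=0.15.
P(Y=27) = C(26,4) · p^5 · (1−p)^22
= 14950 · 7.5937e-05 · 0.028004 = 0.03179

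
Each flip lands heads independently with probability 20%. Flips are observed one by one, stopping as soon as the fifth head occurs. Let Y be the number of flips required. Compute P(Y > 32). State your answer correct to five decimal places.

Needing more than 32 flips ⇔ fewer than 5 successes in the first 32. With X ~ Binomial(32, 0.20), P(Y > 32) = P(X ≤ 4).
  k=0: C(32,0)·0.20^0·0.80^32 = 0.0007923
  k=1: C(32,1)·0.20^1·0.80^31 = 0.0063383
  k=2: C(32,2)·0.20^2·0.80^30 = 0.0245607
  k=3: C(32,3)·0.20^3·0.80^29 = 0.0614018
  k=4: C(32,4)·0.20^4·0.80^28 = 0.1112908
P(X ≤ 4) = 0.2043839

0.20438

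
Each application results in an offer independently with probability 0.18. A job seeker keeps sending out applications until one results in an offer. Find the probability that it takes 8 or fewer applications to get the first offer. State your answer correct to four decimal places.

Y = number of applications to the first success; geometric, p = 0.18.
P(Y ≤ 8) = 1 − (1−p)^8 = 1 − 0.204414 = 0.795586

0.7956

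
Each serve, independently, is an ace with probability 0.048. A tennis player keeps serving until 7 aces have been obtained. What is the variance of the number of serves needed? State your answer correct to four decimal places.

2892.3611

Y = total serves until the seventh success; negative binomial with r=7, p=0.048.
Var(Y) = r(1−p)/p² = 7·0.952 / 0.048² = 2892.361111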